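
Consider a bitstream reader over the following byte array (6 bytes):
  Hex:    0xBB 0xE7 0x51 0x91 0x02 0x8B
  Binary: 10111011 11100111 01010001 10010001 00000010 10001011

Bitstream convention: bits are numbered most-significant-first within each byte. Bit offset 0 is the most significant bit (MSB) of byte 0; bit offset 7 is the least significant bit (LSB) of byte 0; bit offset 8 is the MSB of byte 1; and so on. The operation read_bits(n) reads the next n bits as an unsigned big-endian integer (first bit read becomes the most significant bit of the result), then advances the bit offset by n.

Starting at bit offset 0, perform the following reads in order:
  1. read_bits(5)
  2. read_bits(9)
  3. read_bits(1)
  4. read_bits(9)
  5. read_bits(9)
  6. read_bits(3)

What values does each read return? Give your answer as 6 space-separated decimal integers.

Answer: 23 249 1 337 290 0

Derivation:
Read 1: bits[0:5] width=5 -> value=23 (bin 10111); offset now 5 = byte 0 bit 5; 43 bits remain
Read 2: bits[5:14] width=9 -> value=249 (bin 011111001); offset now 14 = byte 1 bit 6; 34 bits remain
Read 3: bits[14:15] width=1 -> value=1 (bin 1); offset now 15 = byte 1 bit 7; 33 bits remain
Read 4: bits[15:24] width=9 -> value=337 (bin 101010001); offset now 24 = byte 3 bit 0; 24 bits remain
Read 5: bits[24:33] width=9 -> value=290 (bin 100100010); offset now 33 = byte 4 bit 1; 15 bits remain
Read 6: bits[33:36] width=3 -> value=0 (bin 000); offset now 36 = byte 4 bit 4; 12 bits remain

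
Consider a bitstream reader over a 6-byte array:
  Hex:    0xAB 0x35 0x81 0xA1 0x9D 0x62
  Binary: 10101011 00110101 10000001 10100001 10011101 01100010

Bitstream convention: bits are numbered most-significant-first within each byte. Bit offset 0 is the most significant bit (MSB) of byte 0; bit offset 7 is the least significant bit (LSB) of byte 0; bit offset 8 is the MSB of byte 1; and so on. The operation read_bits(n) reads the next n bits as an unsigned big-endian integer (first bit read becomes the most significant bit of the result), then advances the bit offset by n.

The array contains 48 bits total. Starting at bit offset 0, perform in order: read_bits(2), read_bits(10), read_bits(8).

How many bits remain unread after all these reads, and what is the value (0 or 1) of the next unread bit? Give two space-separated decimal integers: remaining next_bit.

Read 1: bits[0:2] width=2 -> value=2 (bin 10); offset now 2 = byte 0 bit 2; 46 bits remain
Read 2: bits[2:12] width=10 -> value=691 (bin 1010110011); offset now 12 = byte 1 bit 4; 36 bits remain
Read 3: bits[12:20] width=8 -> value=88 (bin 01011000); offset now 20 = byte 2 bit 4; 28 bits remain

Answer: 28 0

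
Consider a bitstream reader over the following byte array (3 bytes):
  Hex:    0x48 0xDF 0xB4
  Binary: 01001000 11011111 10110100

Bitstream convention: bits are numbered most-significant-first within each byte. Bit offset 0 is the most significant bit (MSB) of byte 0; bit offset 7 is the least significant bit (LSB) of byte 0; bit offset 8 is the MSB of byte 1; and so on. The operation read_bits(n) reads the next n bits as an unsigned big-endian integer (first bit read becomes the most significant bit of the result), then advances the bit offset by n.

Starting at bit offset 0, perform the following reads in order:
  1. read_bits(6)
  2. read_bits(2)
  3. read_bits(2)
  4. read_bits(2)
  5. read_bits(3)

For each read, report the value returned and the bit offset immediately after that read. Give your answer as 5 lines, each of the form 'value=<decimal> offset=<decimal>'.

Read 1: bits[0:6] width=6 -> value=18 (bin 010010); offset now 6 = byte 0 bit 6; 18 bits remain
Read 2: bits[6:8] width=2 -> value=0 (bin 00); offset now 8 = byte 1 bit 0; 16 bits remain
Read 3: bits[8:10] width=2 -> value=3 (bin 11); offset now 10 = byte 1 bit 2; 14 bits remain
Read 4: bits[10:12] width=2 -> value=1 (bin 01); offset now 12 = byte 1 bit 4; 12 bits remain
Read 5: bits[12:15] width=3 -> value=7 (bin 111); offset now 15 = byte 1 bit 7; 9 bits remain

Answer: value=18 offset=6
value=0 offset=8
value=3 offset=10
value=1 offset=12
value=7 offset=15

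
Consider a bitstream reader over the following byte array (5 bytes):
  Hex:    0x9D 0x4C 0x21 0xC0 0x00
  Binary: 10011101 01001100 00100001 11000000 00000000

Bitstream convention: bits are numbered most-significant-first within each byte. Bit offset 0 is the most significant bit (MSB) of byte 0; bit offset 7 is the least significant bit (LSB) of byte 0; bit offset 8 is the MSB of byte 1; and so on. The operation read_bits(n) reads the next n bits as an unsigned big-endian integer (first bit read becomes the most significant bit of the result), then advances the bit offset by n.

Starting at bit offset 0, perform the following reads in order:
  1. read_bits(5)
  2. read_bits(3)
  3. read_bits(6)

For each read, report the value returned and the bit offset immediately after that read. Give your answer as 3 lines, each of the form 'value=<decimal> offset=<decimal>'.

Answer: value=19 offset=5
value=5 offset=8
value=19 offset=14

Derivation:
Read 1: bits[0:5] width=5 -> value=19 (bin 10011); offset now 5 = byte 0 bit 5; 35 bits remain
Read 2: bits[5:8] width=3 -> value=5 (bin 101); offset now 8 = byte 1 bit 0; 32 bits remain
Read 3: bits[8:14] width=6 -> value=19 (bin 010011); offset now 14 = byte 1 bit 6; 26 bits remain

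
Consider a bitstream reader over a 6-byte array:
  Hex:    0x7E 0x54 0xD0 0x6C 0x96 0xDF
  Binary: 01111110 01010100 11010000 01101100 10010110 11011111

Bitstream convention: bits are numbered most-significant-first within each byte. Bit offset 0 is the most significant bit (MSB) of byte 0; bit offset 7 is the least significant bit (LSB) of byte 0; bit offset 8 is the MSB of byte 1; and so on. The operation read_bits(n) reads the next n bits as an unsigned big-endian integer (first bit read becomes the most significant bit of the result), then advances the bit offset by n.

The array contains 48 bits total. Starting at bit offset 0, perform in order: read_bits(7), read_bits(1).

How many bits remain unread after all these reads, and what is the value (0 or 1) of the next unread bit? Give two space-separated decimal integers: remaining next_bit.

Read 1: bits[0:7] width=7 -> value=63 (bin 0111111); offset now 7 = byte 0 bit 7; 41 bits remain
Read 2: bits[7:8] width=1 -> value=0 (bin 0); offset now 8 = byte 1 bit 0; 40 bits remain

Answer: 40 0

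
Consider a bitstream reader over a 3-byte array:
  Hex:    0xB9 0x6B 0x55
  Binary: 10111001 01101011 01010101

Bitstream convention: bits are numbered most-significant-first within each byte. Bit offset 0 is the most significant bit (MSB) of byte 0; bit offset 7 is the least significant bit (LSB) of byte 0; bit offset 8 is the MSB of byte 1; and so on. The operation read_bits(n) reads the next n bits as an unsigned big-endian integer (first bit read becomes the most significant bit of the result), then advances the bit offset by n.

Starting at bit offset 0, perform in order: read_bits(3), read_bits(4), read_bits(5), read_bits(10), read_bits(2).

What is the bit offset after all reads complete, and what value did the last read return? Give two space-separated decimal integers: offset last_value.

Read 1: bits[0:3] width=3 -> value=5 (bin 101); offset now 3 = byte 0 bit 3; 21 bits remain
Read 2: bits[3:7] width=4 -> value=12 (bin 1100); offset now 7 = byte 0 bit 7; 17 bits remain
Read 3: bits[7:12] width=5 -> value=22 (bin 10110); offset now 12 = byte 1 bit 4; 12 bits remain
Read 4: bits[12:22] width=10 -> value=725 (bin 1011010101); offset now 22 = byte 2 bit 6; 2 bits remain
Read 5: bits[22:24] width=2 -> value=1 (bin 01); offset now 24 = byte 3 bit 0; 0 bits remain

Answer: 24 1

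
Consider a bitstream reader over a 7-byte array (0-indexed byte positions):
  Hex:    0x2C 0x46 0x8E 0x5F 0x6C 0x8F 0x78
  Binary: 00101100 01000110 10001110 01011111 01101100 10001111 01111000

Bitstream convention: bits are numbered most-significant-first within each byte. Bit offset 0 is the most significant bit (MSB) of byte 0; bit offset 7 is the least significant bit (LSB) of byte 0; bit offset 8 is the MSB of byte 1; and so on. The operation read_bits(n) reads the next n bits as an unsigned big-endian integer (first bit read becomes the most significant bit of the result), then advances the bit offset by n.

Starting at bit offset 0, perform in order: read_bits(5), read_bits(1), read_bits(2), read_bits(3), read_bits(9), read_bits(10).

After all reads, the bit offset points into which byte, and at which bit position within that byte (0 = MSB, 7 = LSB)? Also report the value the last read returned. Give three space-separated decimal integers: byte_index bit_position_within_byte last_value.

Answer: 3 6 919

Derivation:
Read 1: bits[0:5] width=5 -> value=5 (bin 00101); offset now 5 = byte 0 bit 5; 51 bits remain
Read 2: bits[5:6] width=1 -> value=1 (bin 1); offset now 6 = byte 0 bit 6; 50 bits remain
Read 3: bits[6:8] width=2 -> value=0 (bin 00); offset now 8 = byte 1 bit 0; 48 bits remain
Read 4: bits[8:11] width=3 -> value=2 (bin 010); offset now 11 = byte 1 bit 3; 45 bits remain
Read 5: bits[11:20] width=9 -> value=104 (bin 001101000); offset now 20 = byte 2 bit 4; 36 bits remain
Read 6: bits[20:30] width=10 -> value=919 (bin 1110010111); offset now 30 = byte 3 bit 6; 26 bits remain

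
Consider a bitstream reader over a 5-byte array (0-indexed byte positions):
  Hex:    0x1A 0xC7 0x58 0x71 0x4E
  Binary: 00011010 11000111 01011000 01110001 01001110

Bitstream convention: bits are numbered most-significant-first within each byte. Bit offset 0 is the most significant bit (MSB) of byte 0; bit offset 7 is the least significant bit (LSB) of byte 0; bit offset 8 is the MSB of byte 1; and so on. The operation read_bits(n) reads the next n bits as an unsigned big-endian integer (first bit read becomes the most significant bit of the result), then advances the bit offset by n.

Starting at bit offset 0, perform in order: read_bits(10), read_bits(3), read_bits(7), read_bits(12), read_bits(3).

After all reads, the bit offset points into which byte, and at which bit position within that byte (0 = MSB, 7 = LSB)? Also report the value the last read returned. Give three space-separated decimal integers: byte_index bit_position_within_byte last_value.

Read 1: bits[0:10] width=10 -> value=107 (bin 0001101011); offset now 10 = byte 1 bit 2; 30 bits remain
Read 2: bits[10:13] width=3 -> value=0 (bin 000); offset now 13 = byte 1 bit 5; 27 bits remain
Read 3: bits[13:20] width=7 -> value=117 (bin 1110101); offset now 20 = byte 2 bit 4; 20 bits remain
Read 4: bits[20:32] width=12 -> value=2161 (bin 100001110001); offset now 32 = byte 4 bit 0; 8 bits remain
Read 5: bits[32:35] width=3 -> value=2 (bin 010); offset now 35 = byte 4 bit 3; 5 bits remain

Answer: 4 3 2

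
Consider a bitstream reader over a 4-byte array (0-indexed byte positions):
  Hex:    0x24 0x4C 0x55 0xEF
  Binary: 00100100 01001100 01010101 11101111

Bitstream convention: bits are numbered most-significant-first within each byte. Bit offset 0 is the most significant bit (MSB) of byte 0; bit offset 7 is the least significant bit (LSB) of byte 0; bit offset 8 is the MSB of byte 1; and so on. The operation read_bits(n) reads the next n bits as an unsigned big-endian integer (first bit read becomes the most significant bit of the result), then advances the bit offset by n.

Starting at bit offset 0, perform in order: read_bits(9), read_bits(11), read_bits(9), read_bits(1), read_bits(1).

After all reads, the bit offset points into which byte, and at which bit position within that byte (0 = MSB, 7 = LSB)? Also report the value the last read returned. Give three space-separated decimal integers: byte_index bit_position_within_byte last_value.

Answer: 3 7 1

Derivation:
Read 1: bits[0:9] width=9 -> value=72 (bin 001001000); offset now 9 = byte 1 bit 1; 23 bits remain
Read 2: bits[9:20] width=11 -> value=1221 (bin 10011000101); offset now 20 = byte 2 bit 4; 12 bits remain
Read 3: bits[20:29] width=9 -> value=189 (bin 010111101); offset now 29 = byte 3 bit 5; 3 bits remain
Read 4: bits[29:30] width=1 -> value=1 (bin 1); offset now 30 = byte 3 bit 6; 2 bits remain
Read 5: bits[30:31] width=1 -> value=1 (bin 1); offset now 31 = byte 3 bit 7; 1 bits remain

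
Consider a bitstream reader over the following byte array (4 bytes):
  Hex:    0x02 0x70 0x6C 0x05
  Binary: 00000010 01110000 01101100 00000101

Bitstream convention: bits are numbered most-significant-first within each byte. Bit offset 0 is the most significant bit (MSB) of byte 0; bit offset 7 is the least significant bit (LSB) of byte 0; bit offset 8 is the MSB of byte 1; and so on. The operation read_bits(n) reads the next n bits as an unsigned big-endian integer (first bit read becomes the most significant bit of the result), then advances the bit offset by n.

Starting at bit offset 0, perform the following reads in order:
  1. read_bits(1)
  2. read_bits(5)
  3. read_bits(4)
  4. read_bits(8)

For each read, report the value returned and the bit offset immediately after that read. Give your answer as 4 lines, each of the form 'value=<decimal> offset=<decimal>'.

Answer: value=0 offset=1
value=0 offset=6
value=9 offset=10
value=193 offset=18

Derivation:
Read 1: bits[0:1] width=1 -> value=0 (bin 0); offset now 1 = byte 0 bit 1; 31 bits remain
Read 2: bits[1:6] width=5 -> value=0 (bin 00000); offset now 6 = byte 0 bit 6; 26 bits remain
Read 3: bits[6:10] width=4 -> value=9 (bin 1001); offset now 10 = byte 1 bit 2; 22 bits remain
Read 4: bits[10:18] width=8 -> value=193 (bin 11000001); offset now 18 = byte 2 bit 2; 14 bits remain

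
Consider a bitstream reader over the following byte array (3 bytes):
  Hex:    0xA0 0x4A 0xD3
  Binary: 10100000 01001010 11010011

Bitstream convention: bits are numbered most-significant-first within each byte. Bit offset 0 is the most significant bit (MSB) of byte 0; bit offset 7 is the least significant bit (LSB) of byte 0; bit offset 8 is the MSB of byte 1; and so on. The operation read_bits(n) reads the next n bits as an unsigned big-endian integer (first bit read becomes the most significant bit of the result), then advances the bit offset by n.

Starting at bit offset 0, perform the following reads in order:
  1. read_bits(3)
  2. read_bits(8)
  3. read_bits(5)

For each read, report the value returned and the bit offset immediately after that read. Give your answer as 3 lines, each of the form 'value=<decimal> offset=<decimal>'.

Read 1: bits[0:3] width=3 -> value=5 (bin 101); offset now 3 = byte 0 bit 3; 21 bits remain
Read 2: bits[3:11] width=8 -> value=2 (bin 00000010); offset now 11 = byte 1 bit 3; 13 bits remain
Read 3: bits[11:16] width=5 -> value=10 (bin 01010); offset now 16 = byte 2 bit 0; 8 bits remain

Answer: value=5 offset=3
value=2 offset=11
value=10 offset=16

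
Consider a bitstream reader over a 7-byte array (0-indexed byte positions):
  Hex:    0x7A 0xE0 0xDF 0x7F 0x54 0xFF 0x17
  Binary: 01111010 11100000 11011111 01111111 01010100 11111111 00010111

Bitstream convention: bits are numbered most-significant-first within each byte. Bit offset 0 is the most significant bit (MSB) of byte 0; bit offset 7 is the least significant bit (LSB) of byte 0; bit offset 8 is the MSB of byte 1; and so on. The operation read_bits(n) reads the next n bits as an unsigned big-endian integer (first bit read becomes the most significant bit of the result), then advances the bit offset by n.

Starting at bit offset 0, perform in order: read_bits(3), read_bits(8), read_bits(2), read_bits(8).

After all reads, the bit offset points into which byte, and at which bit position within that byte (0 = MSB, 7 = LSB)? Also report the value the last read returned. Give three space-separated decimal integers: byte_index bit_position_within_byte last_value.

Answer: 2 5 27

Derivation:
Read 1: bits[0:3] width=3 -> value=3 (bin 011); offset now 3 = byte 0 bit 3; 53 bits remain
Read 2: bits[3:11] width=8 -> value=215 (bin 11010111); offset now 11 = byte 1 bit 3; 45 bits remain
Read 3: bits[11:13] width=2 -> value=0 (bin 00); offset now 13 = byte 1 bit 5; 43 bits remain
Read 4: bits[13:21] width=8 -> value=27 (bin 00011011); offset now 21 = byte 2 bit 5; 35 bits remain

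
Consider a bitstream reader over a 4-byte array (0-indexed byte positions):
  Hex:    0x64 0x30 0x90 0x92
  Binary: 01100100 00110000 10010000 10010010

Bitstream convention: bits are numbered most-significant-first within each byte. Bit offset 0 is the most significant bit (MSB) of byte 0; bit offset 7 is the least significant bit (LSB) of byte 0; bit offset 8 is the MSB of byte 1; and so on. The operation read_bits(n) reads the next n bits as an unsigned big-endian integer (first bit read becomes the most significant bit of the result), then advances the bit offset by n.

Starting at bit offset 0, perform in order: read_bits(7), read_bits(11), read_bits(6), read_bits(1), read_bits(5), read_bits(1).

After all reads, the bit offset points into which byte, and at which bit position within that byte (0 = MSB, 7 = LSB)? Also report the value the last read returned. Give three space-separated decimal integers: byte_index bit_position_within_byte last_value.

Answer: 3 7 1

Derivation:
Read 1: bits[0:7] width=7 -> value=50 (bin 0110010); offset now 7 = byte 0 bit 7; 25 bits remain
Read 2: bits[7:18] width=11 -> value=194 (bin 00011000010); offset now 18 = byte 2 bit 2; 14 bits remain
Read 3: bits[18:24] width=6 -> value=16 (bin 010000); offset now 24 = byte 3 bit 0; 8 bits remain
Read 4: bits[24:25] width=1 -> value=1 (bin 1); offset now 25 = byte 3 bit 1; 7 bits remain
Read 5: bits[25:30] width=5 -> value=4 (bin 00100); offset now 30 = byte 3 bit 6; 2 bits remain
Read 6: bits[30:31] width=1 -> value=1 (bin 1); offset now 31 = byte 3 bit 7; 1 bits remain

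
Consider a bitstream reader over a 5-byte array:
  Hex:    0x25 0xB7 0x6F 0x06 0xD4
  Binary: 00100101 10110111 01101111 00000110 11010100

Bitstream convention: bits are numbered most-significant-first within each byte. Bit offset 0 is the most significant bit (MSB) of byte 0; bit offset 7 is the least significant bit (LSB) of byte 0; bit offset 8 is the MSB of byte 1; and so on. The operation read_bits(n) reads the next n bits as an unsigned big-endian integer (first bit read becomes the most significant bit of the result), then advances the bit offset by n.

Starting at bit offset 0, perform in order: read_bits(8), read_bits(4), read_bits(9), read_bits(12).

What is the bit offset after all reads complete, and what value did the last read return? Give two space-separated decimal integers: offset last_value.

Read 1: bits[0:8] width=8 -> value=37 (bin 00100101); offset now 8 = byte 1 bit 0; 32 bits remain
Read 2: bits[8:12] width=4 -> value=11 (bin 1011); offset now 12 = byte 1 bit 4; 28 bits remain
Read 3: bits[12:21] width=9 -> value=237 (bin 011101101); offset now 21 = byte 2 bit 5; 19 bits remain
Read 4: bits[21:33] width=12 -> value=3597 (bin 111000001101); offset now 33 = byte 4 bit 1; 7 bits remain

Answer: 33 3597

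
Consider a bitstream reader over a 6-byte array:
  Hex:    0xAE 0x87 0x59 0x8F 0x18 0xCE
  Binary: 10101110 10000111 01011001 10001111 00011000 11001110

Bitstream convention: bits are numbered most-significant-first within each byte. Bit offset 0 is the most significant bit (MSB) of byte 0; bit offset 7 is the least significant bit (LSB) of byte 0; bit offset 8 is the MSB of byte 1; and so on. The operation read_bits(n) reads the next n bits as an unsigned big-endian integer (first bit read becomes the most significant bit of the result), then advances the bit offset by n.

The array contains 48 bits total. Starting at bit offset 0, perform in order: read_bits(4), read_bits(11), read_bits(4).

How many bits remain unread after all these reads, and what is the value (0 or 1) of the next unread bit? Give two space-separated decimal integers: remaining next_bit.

Read 1: bits[0:4] width=4 -> value=10 (bin 1010); offset now 4 = byte 0 bit 4; 44 bits remain
Read 2: bits[4:15] width=11 -> value=1859 (bin 11101000011); offset now 15 = byte 1 bit 7; 33 bits remain
Read 3: bits[15:19] width=4 -> value=10 (bin 1010); offset now 19 = byte 2 bit 3; 29 bits remain

Answer: 29 1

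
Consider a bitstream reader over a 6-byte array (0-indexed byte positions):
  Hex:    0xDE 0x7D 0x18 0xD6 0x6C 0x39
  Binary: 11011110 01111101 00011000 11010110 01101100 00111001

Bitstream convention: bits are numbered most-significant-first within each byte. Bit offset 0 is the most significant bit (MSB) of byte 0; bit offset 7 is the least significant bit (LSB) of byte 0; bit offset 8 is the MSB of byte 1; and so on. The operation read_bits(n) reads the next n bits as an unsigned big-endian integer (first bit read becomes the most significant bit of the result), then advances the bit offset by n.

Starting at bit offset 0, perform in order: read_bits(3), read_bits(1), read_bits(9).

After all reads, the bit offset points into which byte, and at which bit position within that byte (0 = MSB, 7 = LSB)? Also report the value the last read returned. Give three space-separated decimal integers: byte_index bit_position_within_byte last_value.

Answer: 1 5 463

Derivation:
Read 1: bits[0:3] width=3 -> value=6 (bin 110); offset now 3 = byte 0 bit 3; 45 bits remain
Read 2: bits[3:4] width=1 -> value=1 (bin 1); offset now 4 = byte 0 bit 4; 44 bits remain
Read 3: bits[4:13] width=9 -> value=463 (bin 111001111); offset now 13 = byte 1 bit 5; 35 bits remain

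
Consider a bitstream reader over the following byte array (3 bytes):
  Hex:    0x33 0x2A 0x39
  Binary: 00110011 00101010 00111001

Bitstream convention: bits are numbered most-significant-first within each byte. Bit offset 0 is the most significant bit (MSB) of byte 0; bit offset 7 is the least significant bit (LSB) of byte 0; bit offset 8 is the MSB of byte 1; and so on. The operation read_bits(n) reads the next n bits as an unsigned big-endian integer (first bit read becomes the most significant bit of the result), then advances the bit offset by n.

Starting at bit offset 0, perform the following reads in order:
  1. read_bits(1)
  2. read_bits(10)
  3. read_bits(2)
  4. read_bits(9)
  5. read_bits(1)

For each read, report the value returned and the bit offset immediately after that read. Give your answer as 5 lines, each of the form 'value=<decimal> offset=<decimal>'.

Answer: value=0 offset=1
value=409 offset=11
value=1 offset=13
value=142 offset=22
value=0 offset=23

Derivation:
Read 1: bits[0:1] width=1 -> value=0 (bin 0); offset now 1 = byte 0 bit 1; 23 bits remain
Read 2: bits[1:11] width=10 -> value=409 (bin 0110011001); offset now 11 = byte 1 bit 3; 13 bits remain
Read 3: bits[11:13] width=2 -> value=1 (bin 01); offset now 13 = byte 1 bit 5; 11 bits remain
Read 4: bits[13:22] width=9 -> value=142 (bin 010001110); offset now 22 = byte 2 bit 6; 2 bits remain
Read 5: bits[22:23] width=1 -> value=0 (bin 0); offset now 23 = byte 2 bit 7; 1 bits remain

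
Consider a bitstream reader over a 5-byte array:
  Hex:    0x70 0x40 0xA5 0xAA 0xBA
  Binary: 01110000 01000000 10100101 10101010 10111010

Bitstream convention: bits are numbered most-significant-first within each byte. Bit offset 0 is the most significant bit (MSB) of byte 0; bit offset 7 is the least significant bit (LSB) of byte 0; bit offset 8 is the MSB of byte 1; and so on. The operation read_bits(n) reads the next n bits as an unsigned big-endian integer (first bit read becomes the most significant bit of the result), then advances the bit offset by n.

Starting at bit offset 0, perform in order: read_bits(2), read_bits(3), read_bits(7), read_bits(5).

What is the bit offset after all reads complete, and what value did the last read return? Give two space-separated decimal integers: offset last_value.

Answer: 17 1

Derivation:
Read 1: bits[0:2] width=2 -> value=1 (bin 01); offset now 2 = byte 0 bit 2; 38 bits remain
Read 2: bits[2:5] width=3 -> value=6 (bin 110); offset now 5 = byte 0 bit 5; 35 bits remain
Read 3: bits[5:12] width=7 -> value=4 (bin 0000100); offset now 12 = byte 1 bit 4; 28 bits remain
Read 4: bits[12:17] width=5 -> value=1 (bin 00001); offset now 17 = byte 2 bit 1; 23 bits remain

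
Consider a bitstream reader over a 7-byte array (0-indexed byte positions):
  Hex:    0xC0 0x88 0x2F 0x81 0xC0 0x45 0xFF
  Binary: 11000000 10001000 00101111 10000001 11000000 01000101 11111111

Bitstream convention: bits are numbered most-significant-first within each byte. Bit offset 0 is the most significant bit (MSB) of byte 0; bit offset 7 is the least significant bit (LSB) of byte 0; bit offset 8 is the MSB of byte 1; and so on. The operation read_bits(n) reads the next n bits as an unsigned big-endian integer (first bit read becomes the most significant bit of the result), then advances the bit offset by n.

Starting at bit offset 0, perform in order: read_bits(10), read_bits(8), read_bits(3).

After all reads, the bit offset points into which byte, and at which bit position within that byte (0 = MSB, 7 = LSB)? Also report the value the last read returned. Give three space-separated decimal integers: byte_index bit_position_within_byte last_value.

Answer: 2 5 5

Derivation:
Read 1: bits[0:10] width=10 -> value=770 (bin 1100000010); offset now 10 = byte 1 bit 2; 46 bits remain
Read 2: bits[10:18] width=8 -> value=32 (bin 00100000); offset now 18 = byte 2 bit 2; 38 bits remain
Read 3: bits[18:21] width=3 -> value=5 (bin 101); offset now 21 = byte 2 bit 5; 35 bits remain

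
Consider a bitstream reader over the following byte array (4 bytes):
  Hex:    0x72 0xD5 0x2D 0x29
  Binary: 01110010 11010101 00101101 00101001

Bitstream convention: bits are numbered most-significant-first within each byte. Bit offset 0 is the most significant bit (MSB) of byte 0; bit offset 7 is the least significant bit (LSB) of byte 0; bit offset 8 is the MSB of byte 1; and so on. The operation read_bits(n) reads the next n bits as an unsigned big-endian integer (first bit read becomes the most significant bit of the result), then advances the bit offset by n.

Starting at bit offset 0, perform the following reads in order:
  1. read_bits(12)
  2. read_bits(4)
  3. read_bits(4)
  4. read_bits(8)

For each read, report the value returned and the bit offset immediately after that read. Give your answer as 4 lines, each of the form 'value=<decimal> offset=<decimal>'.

Read 1: bits[0:12] width=12 -> value=1837 (bin 011100101101); offset now 12 = byte 1 bit 4; 20 bits remain
Read 2: bits[12:16] width=4 -> value=5 (bin 0101); offset now 16 = byte 2 bit 0; 16 bits remain
Read 3: bits[16:20] width=4 -> value=2 (bin 0010); offset now 20 = byte 2 bit 4; 12 bits remain
Read 4: bits[20:28] width=8 -> value=210 (bin 11010010); offset now 28 = byte 3 bit 4; 4 bits remain

Answer: value=1837 offset=12
value=5 offset=16
value=2 offset=20
value=210 offset=28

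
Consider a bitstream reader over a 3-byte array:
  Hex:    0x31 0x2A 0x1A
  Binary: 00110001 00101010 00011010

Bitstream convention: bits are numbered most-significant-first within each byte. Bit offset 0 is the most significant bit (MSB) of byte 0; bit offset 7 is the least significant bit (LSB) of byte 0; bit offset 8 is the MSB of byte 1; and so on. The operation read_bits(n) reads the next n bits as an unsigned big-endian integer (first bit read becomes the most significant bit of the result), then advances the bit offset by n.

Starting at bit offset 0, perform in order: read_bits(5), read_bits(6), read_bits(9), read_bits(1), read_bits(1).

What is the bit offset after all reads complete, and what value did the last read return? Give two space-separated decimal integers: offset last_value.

Answer: 22 0

Derivation:
Read 1: bits[0:5] width=5 -> value=6 (bin 00110); offset now 5 = byte 0 bit 5; 19 bits remain
Read 2: bits[5:11] width=6 -> value=9 (bin 001001); offset now 11 = byte 1 bit 3; 13 bits remain
Read 3: bits[11:20] width=9 -> value=161 (bin 010100001); offset now 20 = byte 2 bit 4; 4 bits remain
Read 4: bits[20:21] width=1 -> value=1 (bin 1); offset now 21 = byte 2 bit 5; 3 bits remain
Read 5: bits[21:22] width=1 -> value=0 (bin 0); offset now 22 = byte 2 bit 6; 2 bits remain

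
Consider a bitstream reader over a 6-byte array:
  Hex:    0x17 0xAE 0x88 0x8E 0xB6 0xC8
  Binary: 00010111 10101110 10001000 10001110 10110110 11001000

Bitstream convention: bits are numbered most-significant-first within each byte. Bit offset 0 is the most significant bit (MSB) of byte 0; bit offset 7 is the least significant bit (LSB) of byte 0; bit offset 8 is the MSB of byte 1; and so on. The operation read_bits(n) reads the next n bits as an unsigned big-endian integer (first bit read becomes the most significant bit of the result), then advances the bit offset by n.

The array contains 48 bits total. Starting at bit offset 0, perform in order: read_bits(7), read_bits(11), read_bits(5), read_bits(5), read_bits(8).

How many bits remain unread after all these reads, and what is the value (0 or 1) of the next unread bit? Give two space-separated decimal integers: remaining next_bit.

Answer: 12 0

Derivation:
Read 1: bits[0:7] width=7 -> value=11 (bin 0001011); offset now 7 = byte 0 bit 7; 41 bits remain
Read 2: bits[7:18] width=11 -> value=1722 (bin 11010111010); offset now 18 = byte 2 bit 2; 30 bits remain
Read 3: bits[18:23] width=5 -> value=4 (bin 00100); offset now 23 = byte 2 bit 7; 25 bits remain
Read 4: bits[23:28] width=5 -> value=8 (bin 01000); offset now 28 = byte 3 bit 4; 20 bits remain
Read 5: bits[28:36] width=8 -> value=235 (bin 11101011); offset now 36 = byte 4 bit 4; 12 bits remain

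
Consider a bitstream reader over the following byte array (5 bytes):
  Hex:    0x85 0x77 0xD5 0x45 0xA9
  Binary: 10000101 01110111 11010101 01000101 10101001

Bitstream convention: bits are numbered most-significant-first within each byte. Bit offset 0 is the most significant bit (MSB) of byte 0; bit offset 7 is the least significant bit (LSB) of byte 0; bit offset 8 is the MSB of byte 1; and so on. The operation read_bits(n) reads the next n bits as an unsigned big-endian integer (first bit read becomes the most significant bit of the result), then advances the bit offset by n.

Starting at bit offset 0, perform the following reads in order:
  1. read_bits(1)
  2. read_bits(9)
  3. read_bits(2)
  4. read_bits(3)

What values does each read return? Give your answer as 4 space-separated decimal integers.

Answer: 1 21 3 3

Derivation:
Read 1: bits[0:1] width=1 -> value=1 (bin 1); offset now 1 = byte 0 bit 1; 39 bits remain
Read 2: bits[1:10] width=9 -> value=21 (bin 000010101); offset now 10 = byte 1 bit 2; 30 bits remain
Read 3: bits[10:12] width=2 -> value=3 (bin 11); offset now 12 = byte 1 bit 4; 28 bits remain
Read 4: bits[12:15] width=3 -> value=3 (bin 011); offset now 15 = byte 1 bit 7; 25 bits remain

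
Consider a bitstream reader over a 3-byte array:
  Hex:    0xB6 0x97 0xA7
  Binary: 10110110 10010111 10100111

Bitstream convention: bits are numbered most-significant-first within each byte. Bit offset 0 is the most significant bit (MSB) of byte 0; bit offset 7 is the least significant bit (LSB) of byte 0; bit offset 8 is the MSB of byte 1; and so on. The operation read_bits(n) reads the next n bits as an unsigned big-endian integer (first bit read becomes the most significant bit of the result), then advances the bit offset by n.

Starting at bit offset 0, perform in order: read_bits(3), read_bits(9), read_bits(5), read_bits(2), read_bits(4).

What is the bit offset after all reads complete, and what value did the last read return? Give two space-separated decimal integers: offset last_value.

Answer: 23 3

Derivation:
Read 1: bits[0:3] width=3 -> value=5 (bin 101); offset now 3 = byte 0 bit 3; 21 bits remain
Read 2: bits[3:12] width=9 -> value=361 (bin 101101001); offset now 12 = byte 1 bit 4; 12 bits remain
Read 3: bits[12:17] width=5 -> value=15 (bin 01111); offset now 17 = byte 2 bit 1; 7 bits remain
Read 4: bits[17:19] width=2 -> value=1 (bin 01); offset now 19 = byte 2 bit 3; 5 bits remain
Read 5: bits[19:23] width=4 -> value=3 (bin 0011); offset now 23 = byte 2 bit 7; 1 bits remain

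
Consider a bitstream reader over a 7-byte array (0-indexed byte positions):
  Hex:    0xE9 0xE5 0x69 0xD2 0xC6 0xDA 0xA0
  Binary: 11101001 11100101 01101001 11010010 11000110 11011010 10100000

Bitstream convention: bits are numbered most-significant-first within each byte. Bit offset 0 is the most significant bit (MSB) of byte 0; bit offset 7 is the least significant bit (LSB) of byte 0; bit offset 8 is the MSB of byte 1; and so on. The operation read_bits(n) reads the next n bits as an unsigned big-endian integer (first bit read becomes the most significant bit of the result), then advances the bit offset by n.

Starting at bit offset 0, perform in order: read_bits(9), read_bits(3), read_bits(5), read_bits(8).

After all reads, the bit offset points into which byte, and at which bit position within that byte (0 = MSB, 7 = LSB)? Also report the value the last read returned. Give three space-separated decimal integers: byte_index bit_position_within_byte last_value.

Answer: 3 1 211

Derivation:
Read 1: bits[0:9] width=9 -> value=467 (bin 111010011); offset now 9 = byte 1 bit 1; 47 bits remain
Read 2: bits[9:12] width=3 -> value=6 (bin 110); offset now 12 = byte 1 bit 4; 44 bits remain
Read 3: bits[12:17] width=5 -> value=10 (bin 01010); offset now 17 = byte 2 bit 1; 39 bits remain
Read 4: bits[17:25] width=8 -> value=211 (bin 11010011); offset now 25 = byte 3 bit 1; 31 bits remain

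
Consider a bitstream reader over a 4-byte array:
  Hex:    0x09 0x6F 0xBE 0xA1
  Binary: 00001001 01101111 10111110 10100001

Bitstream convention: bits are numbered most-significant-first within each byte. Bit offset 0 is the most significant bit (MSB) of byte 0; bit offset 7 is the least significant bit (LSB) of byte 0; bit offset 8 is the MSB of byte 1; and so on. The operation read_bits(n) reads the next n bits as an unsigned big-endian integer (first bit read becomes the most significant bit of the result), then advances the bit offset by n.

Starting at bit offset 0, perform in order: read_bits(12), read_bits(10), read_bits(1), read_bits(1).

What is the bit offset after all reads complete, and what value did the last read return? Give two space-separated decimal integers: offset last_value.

Read 1: bits[0:12] width=12 -> value=150 (bin 000010010110); offset now 12 = byte 1 bit 4; 20 bits remain
Read 2: bits[12:22] width=10 -> value=1007 (bin 1111101111); offset now 22 = byte 2 bit 6; 10 bits remain
Read 3: bits[22:23] width=1 -> value=1 (bin 1); offset now 23 = byte 2 bit 7; 9 bits remain
Read 4: bits[23:24] width=1 -> value=0 (bin 0); offset now 24 = byte 3 bit 0; 8 bits remain

Answer: 24 0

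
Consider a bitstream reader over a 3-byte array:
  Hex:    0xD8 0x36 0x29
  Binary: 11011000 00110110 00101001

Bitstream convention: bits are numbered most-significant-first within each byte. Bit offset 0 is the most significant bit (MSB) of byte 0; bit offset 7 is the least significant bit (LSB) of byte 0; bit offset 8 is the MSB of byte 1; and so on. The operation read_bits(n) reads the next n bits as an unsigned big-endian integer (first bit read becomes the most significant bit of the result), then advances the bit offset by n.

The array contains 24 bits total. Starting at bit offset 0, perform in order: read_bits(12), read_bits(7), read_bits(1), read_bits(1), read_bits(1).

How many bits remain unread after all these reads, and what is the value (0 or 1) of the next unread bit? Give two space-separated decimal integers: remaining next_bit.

Read 1: bits[0:12] width=12 -> value=3459 (bin 110110000011); offset now 12 = byte 1 bit 4; 12 bits remain
Read 2: bits[12:19] width=7 -> value=49 (bin 0110001); offset now 19 = byte 2 bit 3; 5 bits remain
Read 3: bits[19:20] width=1 -> value=0 (bin 0); offset now 20 = byte 2 bit 4; 4 bits remain
Read 4: bits[20:21] width=1 -> value=1 (bin 1); offset now 21 = byte 2 bit 5; 3 bits remain
Read 5: bits[21:22] width=1 -> value=0 (bin 0); offset now 22 = byte 2 bit 6; 2 bits remain

Answer: 2 0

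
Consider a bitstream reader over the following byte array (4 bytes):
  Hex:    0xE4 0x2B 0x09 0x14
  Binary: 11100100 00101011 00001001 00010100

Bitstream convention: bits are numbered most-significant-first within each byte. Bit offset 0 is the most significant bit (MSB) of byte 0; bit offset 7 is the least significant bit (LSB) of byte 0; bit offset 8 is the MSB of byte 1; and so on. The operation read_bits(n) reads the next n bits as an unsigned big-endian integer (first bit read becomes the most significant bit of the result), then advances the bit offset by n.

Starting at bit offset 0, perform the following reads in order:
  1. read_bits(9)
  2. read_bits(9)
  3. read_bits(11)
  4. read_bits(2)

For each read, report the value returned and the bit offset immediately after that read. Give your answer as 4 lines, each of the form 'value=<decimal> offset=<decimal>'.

Read 1: bits[0:9] width=9 -> value=456 (bin 111001000); offset now 9 = byte 1 bit 1; 23 bits remain
Read 2: bits[9:18] width=9 -> value=172 (bin 010101100); offset now 18 = byte 2 bit 2; 14 bits remain
Read 3: bits[18:29] width=11 -> value=290 (bin 00100100010); offset now 29 = byte 3 bit 5; 3 bits remain
Read 4: bits[29:31] width=2 -> value=2 (bin 10); offset now 31 = byte 3 bit 7; 1 bits remain

Answer: value=456 offset=9
value=172 offset=18
value=290 offset=29
value=2 offset=31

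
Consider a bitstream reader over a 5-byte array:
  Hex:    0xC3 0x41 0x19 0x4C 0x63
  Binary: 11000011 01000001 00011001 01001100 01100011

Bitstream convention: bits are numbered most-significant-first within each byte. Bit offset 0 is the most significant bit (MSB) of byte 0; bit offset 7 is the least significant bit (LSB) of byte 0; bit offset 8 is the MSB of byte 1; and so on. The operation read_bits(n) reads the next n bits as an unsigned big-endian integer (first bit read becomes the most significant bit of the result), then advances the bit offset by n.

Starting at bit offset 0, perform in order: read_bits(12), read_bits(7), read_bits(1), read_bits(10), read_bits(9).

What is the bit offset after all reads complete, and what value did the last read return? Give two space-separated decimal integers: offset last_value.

Read 1: bits[0:12] width=12 -> value=3124 (bin 110000110100); offset now 12 = byte 1 bit 4; 28 bits remain
Read 2: bits[12:19] width=7 -> value=8 (bin 0001000); offset now 19 = byte 2 bit 3; 21 bits remain
Read 3: bits[19:20] width=1 -> value=1 (bin 1); offset now 20 = byte 2 bit 4; 20 bits remain
Read 4: bits[20:30] width=10 -> value=595 (bin 1001010011); offset now 30 = byte 3 bit 6; 10 bits remain
Read 5: bits[30:39] width=9 -> value=49 (bin 000110001); offset now 39 = byte 4 bit 7; 1 bits remain

Answer: 39 49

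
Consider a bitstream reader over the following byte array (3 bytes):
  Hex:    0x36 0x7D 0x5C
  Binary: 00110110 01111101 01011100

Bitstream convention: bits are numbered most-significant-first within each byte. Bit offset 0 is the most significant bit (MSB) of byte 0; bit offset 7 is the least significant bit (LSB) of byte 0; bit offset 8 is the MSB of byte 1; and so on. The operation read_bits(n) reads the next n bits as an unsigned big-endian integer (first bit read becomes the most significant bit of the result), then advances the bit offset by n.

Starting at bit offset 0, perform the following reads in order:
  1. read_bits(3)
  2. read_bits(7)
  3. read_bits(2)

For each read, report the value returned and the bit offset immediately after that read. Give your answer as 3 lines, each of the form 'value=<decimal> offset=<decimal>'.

Read 1: bits[0:3] width=3 -> value=1 (bin 001); offset now 3 = byte 0 bit 3; 21 bits remain
Read 2: bits[3:10] width=7 -> value=89 (bin 1011001); offset now 10 = byte 1 bit 2; 14 bits remain
Read 3: bits[10:12] width=2 -> value=3 (bin 11); offset now 12 = byte 1 bit 4; 12 bits remain

Answer: value=1 offset=3
value=89 offset=10
value=3 offset=12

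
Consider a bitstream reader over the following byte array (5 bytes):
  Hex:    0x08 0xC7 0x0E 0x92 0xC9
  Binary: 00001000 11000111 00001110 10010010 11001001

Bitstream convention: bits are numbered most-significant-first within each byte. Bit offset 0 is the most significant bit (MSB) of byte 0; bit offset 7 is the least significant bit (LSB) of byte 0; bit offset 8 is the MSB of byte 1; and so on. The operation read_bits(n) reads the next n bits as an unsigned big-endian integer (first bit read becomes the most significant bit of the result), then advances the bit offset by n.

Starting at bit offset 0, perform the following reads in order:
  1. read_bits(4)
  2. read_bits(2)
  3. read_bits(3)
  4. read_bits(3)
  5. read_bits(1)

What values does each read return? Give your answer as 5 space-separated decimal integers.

Answer: 0 2 1 4 0

Derivation:
Read 1: bits[0:4] width=4 -> value=0 (bin 0000); offset now 4 = byte 0 bit 4; 36 bits remain
Read 2: bits[4:6] width=2 -> value=2 (bin 10); offset now 6 = byte 0 bit 6; 34 bits remain
Read 3: bits[6:9] width=3 -> value=1 (bin 001); offset now 9 = byte 1 bit 1; 31 bits remain
Read 4: bits[9:12] width=3 -> value=4 (bin 100); offset now 12 = byte 1 bit 4; 28 bits remain
Read 5: bits[12:13] width=1 -> value=0 (bin 0); offset now 13 = byte 1 bit 5; 27 bits remain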